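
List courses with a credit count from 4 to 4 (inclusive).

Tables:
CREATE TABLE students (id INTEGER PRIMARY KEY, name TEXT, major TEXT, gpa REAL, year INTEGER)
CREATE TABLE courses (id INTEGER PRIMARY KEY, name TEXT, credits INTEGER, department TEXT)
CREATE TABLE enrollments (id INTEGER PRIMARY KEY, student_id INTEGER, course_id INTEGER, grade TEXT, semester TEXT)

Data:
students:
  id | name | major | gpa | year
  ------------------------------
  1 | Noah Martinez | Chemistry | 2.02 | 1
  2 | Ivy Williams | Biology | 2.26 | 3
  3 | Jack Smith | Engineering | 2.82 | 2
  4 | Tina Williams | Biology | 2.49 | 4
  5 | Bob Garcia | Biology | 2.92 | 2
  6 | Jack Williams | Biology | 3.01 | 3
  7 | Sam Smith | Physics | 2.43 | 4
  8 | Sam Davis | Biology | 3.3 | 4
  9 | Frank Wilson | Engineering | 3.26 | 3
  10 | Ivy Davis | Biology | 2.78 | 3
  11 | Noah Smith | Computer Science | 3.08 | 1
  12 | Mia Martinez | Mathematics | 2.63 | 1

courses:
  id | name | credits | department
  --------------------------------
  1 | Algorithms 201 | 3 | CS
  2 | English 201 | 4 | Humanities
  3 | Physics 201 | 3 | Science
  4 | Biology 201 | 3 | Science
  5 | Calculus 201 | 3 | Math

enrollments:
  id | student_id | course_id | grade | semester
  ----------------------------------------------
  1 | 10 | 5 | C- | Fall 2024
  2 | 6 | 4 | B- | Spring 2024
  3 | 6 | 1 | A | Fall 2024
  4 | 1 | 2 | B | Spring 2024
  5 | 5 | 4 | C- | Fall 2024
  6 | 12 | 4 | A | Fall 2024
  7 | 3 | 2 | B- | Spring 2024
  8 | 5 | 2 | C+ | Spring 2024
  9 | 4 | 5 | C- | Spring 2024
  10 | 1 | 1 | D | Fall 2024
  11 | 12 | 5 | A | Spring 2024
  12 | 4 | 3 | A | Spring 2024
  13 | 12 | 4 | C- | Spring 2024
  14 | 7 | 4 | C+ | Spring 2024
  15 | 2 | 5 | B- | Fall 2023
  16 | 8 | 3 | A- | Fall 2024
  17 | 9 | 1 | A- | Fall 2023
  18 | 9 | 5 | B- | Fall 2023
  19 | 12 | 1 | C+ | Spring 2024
SELECT name, credits FROM courses WHERE credits BETWEEN 4 AND 4

Execution result:
name | credits
English 201 | 4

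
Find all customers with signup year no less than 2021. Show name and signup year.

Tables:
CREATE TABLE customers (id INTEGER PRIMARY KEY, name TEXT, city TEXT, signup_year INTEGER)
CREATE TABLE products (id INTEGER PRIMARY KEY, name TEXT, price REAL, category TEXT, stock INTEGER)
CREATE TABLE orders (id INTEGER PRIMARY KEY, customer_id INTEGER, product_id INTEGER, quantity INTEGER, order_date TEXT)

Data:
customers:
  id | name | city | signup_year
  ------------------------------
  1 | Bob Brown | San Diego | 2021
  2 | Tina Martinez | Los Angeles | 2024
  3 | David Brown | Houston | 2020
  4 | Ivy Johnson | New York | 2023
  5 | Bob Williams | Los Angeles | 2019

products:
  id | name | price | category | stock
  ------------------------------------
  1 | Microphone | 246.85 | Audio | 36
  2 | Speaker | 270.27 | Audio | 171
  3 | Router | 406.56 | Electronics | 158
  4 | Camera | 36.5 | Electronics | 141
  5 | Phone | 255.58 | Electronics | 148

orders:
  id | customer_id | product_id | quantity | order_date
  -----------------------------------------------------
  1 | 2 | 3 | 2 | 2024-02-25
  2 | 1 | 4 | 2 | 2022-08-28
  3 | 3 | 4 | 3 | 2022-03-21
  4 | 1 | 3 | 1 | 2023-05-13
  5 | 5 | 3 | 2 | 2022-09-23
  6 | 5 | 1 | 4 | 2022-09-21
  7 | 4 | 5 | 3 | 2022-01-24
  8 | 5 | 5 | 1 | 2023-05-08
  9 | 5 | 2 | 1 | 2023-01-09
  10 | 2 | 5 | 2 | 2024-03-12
SELECT name, signup_year FROM customers WHERE signup_year >= 2021

Execution result:
name | signup_year
Bob Brown | 2021
Tina Martinez | 2024
Ivy Johnson | 2023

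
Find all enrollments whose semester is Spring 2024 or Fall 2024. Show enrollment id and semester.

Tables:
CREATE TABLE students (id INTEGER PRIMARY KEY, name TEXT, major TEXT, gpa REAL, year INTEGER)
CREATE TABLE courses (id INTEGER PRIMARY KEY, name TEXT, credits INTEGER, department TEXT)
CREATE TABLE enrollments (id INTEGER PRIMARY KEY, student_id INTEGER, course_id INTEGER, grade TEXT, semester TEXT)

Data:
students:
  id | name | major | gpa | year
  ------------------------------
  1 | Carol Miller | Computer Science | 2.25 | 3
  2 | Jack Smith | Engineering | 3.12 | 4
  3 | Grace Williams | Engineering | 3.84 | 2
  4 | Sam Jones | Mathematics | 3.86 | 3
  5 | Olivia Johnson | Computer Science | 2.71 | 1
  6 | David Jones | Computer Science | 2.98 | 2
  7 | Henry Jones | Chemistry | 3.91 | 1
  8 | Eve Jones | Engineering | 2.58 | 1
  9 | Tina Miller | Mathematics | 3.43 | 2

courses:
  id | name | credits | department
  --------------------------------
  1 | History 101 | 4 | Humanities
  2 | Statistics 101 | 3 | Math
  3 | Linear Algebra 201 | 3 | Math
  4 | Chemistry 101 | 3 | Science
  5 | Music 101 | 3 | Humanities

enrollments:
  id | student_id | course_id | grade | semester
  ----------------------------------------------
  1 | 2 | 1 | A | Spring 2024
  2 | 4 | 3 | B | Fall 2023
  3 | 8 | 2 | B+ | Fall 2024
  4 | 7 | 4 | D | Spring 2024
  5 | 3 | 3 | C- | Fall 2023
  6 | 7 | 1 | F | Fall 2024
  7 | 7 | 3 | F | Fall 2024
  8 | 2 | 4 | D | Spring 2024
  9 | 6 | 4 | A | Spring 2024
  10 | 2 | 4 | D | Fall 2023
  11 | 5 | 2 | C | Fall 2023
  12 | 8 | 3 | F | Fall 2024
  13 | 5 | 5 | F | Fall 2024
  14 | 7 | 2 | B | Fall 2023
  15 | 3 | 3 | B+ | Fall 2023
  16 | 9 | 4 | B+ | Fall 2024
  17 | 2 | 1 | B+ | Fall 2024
SELECT id, semester FROM enrollments WHERE semester IN ('Spring 2024', 'Fall 2024')

Execution result:
id | semester
1 | Spring 2024
3 | Fall 2024
4 | Spring 2024
6 | Fall 2024
7 | Fall 2024
8 | Spring 2024
9 | Spring 2024
12 | Fall 2024
13 | Fall 2024
16 | Fall 2024
17 | Fall 2024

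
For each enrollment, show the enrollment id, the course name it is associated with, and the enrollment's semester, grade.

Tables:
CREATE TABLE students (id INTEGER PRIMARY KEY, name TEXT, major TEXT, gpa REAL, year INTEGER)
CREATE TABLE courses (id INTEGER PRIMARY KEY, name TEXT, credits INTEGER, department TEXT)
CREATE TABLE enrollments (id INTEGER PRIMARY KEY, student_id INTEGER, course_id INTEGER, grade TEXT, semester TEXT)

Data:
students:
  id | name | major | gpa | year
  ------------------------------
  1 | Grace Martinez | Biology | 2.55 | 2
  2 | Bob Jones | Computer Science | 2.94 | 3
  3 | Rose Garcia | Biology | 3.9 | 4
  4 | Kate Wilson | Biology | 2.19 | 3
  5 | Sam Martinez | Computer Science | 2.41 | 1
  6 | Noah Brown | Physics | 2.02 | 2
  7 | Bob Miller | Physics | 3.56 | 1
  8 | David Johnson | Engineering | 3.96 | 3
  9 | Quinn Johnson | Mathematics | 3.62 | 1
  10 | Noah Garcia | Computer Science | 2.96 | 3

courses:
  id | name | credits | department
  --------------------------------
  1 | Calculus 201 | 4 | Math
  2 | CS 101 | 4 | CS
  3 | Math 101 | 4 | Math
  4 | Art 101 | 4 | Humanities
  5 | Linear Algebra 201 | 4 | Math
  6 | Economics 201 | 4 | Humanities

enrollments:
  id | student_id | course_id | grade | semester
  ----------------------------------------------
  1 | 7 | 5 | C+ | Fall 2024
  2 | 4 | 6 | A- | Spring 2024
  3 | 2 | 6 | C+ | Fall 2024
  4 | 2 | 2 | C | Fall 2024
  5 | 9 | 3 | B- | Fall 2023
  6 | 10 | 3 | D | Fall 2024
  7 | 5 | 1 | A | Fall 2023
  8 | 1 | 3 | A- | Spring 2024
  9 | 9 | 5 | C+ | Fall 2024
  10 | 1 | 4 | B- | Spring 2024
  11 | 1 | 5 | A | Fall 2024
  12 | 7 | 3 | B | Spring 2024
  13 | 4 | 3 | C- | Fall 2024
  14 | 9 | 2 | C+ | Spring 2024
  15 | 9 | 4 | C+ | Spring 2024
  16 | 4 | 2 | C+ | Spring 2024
SELECT c.id, p.name AS course, c.semester, c.grade FROM enrollments c JOIN courses p ON c.course_id = p.id

Execution result:
id | course | semester | grade
1 | Linear Algebra 201 | Fall 2024 | C+
2 | Economics 201 | Spring 2024 | A-
3 | Economics 201 | Fall 2024 | C+
4 | CS 101 | Fall 2024 | C
5 | Math 101 | Fall 2023 | B-
6 | Math 101 | Fall 2024 | D
7 | Calculus 201 | Fall 2023 | A
8 | Math 101 | Spring 2024 | A-
9 | Linear Algebra 201 | Fall 2024 | C+
10 | Art 101 | Spring 2024 | B-
11 | Linear Algebra 201 | Fall 2024 | A
12 | Math 101 | Spring 2024 | B
13 | Math 101 | Fall 2024 | C-
14 | CS 101 | Spring 2024 | C+
15 | Art 101 | Spring 2024 | C+
16 | CS 101 | Spring 2024 | C+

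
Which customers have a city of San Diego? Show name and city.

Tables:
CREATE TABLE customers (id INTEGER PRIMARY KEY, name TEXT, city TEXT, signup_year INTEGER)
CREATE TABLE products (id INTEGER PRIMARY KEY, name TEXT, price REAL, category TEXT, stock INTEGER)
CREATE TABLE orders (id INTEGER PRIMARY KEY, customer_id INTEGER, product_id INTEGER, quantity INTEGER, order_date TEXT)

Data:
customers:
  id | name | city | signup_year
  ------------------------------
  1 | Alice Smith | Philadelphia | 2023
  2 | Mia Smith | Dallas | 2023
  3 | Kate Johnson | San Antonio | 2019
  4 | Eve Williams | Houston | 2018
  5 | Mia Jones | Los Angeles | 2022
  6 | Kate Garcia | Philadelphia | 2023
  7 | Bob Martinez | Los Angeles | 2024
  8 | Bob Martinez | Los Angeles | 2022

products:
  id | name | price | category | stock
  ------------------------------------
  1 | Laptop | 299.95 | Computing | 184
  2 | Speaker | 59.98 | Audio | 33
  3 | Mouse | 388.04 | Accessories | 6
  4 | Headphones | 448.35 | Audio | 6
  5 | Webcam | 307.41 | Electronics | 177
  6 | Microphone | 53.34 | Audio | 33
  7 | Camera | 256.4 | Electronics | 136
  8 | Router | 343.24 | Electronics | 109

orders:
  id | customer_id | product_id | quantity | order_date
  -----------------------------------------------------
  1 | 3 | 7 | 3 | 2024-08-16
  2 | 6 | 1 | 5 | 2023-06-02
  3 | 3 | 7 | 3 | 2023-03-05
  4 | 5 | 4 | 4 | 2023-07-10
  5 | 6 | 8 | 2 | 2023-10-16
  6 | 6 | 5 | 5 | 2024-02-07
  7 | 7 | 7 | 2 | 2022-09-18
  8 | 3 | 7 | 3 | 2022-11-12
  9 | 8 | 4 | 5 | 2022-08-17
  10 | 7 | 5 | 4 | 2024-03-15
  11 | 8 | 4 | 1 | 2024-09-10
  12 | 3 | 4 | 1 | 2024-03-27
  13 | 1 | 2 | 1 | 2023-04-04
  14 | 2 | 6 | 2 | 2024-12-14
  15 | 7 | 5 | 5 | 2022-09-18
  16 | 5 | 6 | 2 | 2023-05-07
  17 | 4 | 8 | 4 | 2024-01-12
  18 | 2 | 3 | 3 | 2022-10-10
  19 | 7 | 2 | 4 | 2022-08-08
SELECT name, city FROM customers WHERE city = 'San Diego'

Execution result:
(no rows)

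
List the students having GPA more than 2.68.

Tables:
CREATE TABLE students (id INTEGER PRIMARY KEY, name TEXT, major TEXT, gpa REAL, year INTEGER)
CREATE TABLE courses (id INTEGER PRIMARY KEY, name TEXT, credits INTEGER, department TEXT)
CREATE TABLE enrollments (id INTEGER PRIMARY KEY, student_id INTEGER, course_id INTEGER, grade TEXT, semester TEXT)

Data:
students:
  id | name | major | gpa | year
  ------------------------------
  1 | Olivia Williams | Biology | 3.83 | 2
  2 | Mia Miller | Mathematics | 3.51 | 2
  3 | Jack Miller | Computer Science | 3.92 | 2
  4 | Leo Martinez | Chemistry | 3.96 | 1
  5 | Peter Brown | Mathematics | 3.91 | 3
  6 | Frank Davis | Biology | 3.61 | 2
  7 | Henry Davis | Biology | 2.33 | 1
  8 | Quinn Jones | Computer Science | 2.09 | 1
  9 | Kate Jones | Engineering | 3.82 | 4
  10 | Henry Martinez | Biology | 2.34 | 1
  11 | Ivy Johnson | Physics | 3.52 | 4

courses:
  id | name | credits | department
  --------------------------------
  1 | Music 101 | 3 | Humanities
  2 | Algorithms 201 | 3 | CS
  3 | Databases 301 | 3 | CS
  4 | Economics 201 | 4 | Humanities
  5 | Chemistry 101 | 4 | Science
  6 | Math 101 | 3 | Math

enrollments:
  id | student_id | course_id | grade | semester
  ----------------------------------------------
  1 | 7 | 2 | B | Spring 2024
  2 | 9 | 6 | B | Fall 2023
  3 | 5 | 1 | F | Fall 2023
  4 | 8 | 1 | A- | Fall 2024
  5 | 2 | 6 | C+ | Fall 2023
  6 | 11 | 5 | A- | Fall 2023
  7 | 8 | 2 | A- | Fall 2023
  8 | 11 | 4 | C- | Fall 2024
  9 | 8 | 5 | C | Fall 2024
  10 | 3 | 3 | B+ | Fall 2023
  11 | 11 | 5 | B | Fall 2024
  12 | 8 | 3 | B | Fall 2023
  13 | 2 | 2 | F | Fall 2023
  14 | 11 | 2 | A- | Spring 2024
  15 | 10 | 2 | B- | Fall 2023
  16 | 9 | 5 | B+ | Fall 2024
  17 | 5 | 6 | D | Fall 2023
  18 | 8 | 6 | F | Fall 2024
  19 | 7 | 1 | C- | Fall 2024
SELECT name, gpa FROM students WHERE gpa > 2.68

Execution result:
name | gpa
Olivia Williams | 3.83
Mia Miller | 3.51
Jack Miller | 3.92
Leo Martinez | 3.96
Peter Brown | 3.91
Frank Davis | 3.61
Kate Jones | 3.82
Ivy Johnson | 3.52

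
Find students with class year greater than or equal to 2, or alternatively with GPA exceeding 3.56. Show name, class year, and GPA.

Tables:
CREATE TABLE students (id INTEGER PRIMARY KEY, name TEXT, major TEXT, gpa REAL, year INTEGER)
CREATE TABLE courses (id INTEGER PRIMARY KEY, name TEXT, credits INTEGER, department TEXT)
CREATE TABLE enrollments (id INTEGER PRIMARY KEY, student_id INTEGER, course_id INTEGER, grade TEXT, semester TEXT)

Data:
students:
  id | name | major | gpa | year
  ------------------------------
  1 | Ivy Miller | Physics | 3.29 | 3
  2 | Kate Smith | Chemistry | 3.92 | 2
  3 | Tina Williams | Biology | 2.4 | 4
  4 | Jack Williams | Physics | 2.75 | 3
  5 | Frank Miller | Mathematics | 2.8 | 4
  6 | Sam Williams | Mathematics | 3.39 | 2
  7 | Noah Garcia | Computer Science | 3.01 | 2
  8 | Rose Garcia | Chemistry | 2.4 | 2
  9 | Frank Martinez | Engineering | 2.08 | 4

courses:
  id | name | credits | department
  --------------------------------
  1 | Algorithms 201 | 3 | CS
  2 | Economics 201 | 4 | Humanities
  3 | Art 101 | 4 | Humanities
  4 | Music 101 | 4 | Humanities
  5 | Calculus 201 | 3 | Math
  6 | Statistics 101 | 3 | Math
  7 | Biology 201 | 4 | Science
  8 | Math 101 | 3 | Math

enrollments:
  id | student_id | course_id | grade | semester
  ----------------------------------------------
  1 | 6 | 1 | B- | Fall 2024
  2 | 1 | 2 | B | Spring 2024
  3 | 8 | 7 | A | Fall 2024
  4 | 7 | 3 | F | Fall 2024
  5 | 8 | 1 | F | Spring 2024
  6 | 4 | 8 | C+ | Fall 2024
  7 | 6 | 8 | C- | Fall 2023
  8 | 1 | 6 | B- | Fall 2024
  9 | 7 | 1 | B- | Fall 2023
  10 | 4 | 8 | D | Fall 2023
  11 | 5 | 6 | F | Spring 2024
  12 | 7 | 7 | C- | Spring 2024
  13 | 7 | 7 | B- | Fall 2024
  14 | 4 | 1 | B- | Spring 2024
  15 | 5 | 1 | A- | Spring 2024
SELECT name, year, gpa FROM students WHERE year >= 2 OR gpa > 3.56

Execution result:
name | year | gpa
Ivy Miller | 3 | 3.29
Kate Smith | 2 | 3.92
Tina Williams | 4 | 2.40
Jack Williams | 3 | 2.75
Frank Miller | 4 | 2.80
Sam Williams | 2 | 3.39
Noah Garcia | 2 | 3.01
Rose Garcia | 2 | 2.40
Frank Martinez | 4 | 2.08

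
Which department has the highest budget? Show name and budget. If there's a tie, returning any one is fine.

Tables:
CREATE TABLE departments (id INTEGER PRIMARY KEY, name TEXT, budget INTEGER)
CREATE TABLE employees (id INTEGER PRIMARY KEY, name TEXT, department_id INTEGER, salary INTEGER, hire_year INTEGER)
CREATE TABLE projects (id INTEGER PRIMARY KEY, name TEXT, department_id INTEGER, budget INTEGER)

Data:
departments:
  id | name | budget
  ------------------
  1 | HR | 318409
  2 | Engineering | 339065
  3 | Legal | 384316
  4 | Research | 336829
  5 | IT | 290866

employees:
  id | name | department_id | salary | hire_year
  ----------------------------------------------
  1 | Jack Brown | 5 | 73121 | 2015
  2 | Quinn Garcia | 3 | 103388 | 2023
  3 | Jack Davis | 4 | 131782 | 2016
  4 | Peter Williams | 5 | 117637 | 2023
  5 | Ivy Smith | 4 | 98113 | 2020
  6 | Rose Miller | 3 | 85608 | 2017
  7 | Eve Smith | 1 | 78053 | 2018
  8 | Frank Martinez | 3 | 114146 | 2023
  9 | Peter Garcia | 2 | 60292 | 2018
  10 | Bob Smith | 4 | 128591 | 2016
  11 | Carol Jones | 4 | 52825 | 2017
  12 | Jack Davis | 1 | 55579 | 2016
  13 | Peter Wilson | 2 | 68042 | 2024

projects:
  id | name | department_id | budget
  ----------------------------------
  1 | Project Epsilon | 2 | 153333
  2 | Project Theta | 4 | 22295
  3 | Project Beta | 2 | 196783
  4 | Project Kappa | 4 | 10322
SELECT name, budget FROM departments ORDER BY budget DESC LIMIT 1

Execution result:
name | budget
Legal | 384316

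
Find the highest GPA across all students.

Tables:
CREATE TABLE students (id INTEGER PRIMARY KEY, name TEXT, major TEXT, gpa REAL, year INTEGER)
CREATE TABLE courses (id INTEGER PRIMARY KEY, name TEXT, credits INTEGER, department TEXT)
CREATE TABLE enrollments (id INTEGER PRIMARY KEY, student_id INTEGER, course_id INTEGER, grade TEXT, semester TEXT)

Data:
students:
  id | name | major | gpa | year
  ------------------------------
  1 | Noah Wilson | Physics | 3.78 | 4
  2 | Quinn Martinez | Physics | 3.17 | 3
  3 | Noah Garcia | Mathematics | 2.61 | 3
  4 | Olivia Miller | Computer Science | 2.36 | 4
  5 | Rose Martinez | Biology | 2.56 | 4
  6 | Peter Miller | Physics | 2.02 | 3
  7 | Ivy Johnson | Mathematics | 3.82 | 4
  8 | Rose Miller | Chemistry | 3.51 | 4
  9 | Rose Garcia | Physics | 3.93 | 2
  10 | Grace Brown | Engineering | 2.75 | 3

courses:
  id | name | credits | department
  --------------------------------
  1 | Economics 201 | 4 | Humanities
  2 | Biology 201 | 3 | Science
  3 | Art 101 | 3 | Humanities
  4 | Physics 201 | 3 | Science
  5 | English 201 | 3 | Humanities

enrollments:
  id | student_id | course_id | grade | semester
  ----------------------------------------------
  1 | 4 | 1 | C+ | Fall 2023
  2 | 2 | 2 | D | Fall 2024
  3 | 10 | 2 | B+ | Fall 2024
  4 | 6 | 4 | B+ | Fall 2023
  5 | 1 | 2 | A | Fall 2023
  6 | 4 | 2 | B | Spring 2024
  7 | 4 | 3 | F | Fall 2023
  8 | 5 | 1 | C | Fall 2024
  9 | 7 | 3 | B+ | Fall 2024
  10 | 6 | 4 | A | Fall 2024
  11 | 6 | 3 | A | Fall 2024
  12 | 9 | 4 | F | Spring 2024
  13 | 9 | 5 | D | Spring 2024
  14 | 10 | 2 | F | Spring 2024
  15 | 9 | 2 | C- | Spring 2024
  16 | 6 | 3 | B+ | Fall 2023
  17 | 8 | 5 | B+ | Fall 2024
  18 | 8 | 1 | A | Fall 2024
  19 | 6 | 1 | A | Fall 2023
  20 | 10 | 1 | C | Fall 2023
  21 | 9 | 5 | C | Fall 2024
SELECT MAX(gpa) FROM students

Execution result:
3.93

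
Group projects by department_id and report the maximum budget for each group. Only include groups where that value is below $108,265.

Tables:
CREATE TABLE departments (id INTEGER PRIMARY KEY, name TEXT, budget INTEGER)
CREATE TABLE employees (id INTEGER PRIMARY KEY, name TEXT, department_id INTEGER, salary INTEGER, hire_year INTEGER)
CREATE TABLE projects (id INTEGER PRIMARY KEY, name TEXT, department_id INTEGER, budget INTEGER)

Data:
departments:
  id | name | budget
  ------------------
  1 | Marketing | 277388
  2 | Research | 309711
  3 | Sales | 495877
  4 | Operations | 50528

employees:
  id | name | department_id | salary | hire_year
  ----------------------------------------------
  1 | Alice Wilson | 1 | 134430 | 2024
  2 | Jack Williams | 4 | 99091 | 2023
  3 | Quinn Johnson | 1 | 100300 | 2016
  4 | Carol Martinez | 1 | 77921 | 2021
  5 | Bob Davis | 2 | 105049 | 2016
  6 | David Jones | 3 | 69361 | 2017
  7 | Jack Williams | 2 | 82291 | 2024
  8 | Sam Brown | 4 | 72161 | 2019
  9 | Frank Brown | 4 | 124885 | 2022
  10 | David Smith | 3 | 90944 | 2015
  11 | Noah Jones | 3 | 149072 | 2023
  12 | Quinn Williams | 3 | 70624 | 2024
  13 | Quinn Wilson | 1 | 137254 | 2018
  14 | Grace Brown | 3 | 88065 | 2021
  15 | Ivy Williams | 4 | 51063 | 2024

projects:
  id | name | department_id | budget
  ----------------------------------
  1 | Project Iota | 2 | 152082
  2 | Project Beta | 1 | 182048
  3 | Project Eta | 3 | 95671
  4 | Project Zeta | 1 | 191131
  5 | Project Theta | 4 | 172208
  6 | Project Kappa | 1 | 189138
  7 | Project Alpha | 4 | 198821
SELECT department_id, MAX(budget) AS max_budget FROM projects GROUP BY department_id HAVING MAX(budget) < 108265

Execution result:
department_id | max_budget
3 | 95671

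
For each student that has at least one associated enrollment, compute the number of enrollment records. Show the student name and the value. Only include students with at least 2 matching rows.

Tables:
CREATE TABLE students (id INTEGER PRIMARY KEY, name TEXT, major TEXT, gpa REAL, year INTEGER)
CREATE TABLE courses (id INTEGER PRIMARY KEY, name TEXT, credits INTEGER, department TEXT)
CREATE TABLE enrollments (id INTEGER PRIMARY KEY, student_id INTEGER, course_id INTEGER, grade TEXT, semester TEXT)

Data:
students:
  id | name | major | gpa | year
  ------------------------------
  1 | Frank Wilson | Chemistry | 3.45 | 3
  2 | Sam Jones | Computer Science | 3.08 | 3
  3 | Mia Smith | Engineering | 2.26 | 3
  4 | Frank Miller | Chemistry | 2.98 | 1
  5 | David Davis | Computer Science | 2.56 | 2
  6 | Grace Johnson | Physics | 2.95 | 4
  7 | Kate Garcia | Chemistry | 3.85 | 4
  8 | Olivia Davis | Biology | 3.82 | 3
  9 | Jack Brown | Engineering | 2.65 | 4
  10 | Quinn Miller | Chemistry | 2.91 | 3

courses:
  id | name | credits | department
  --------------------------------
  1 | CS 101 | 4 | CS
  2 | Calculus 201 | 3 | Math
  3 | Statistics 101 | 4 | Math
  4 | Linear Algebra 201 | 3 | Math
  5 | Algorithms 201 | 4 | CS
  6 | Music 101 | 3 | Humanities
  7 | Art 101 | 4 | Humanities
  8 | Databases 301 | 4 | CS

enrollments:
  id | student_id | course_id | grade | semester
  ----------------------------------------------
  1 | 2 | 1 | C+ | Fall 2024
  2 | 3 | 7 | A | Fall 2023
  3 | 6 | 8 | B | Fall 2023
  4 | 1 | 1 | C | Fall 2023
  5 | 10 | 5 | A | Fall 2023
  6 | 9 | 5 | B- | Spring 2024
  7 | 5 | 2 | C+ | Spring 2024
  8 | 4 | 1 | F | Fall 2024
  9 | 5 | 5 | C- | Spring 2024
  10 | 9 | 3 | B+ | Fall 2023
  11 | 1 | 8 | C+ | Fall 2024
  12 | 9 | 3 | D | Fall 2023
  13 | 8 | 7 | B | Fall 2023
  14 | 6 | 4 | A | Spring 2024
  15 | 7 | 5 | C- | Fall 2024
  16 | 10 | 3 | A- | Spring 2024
SELECT p.name, COUNT(*) AS n FROM enrollments c JOIN students p ON c.student_id = p.id GROUP BY p.id, p.name HAVING COUNT(*) >= 2

Execution result:
name | n
Frank Wilson | 2
David Davis | 2
Grace Johnson | 2
Jack Brown | 3
Quinn Miller | 2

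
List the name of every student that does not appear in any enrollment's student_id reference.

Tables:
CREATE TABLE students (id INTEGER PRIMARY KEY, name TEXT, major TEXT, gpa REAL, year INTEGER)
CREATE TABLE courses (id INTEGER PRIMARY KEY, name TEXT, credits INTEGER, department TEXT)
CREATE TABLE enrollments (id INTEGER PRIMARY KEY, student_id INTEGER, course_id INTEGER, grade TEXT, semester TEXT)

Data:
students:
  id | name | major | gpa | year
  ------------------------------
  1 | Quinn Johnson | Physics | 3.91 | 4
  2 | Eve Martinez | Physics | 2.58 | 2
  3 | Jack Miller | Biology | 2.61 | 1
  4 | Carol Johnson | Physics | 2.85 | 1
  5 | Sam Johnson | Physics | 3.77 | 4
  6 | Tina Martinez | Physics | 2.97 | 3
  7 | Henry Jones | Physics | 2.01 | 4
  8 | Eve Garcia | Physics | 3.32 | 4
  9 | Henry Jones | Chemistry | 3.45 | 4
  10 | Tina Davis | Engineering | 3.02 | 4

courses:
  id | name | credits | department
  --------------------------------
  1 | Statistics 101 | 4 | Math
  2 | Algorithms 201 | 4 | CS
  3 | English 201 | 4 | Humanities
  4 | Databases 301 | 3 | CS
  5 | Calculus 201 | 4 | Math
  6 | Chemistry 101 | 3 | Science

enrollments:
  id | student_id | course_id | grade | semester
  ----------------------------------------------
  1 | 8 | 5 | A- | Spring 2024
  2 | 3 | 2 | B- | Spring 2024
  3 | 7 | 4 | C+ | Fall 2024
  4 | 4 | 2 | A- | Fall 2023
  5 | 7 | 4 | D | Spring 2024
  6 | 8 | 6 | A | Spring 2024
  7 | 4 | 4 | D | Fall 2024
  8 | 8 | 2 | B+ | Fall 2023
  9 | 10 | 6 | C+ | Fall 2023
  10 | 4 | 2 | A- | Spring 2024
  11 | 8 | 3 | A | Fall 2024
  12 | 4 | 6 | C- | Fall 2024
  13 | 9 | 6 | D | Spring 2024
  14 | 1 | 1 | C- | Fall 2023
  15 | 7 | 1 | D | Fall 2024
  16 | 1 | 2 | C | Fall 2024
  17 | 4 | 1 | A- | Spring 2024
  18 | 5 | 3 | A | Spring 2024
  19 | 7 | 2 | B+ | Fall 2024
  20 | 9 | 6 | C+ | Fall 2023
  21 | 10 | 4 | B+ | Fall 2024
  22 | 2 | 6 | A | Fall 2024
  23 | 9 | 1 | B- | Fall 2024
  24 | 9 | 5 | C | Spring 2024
SELECT p.name FROM students p LEFT JOIN enrollments c ON c.student_id = p.id WHERE c.id IS NULL

Execution result:
Tina Martinez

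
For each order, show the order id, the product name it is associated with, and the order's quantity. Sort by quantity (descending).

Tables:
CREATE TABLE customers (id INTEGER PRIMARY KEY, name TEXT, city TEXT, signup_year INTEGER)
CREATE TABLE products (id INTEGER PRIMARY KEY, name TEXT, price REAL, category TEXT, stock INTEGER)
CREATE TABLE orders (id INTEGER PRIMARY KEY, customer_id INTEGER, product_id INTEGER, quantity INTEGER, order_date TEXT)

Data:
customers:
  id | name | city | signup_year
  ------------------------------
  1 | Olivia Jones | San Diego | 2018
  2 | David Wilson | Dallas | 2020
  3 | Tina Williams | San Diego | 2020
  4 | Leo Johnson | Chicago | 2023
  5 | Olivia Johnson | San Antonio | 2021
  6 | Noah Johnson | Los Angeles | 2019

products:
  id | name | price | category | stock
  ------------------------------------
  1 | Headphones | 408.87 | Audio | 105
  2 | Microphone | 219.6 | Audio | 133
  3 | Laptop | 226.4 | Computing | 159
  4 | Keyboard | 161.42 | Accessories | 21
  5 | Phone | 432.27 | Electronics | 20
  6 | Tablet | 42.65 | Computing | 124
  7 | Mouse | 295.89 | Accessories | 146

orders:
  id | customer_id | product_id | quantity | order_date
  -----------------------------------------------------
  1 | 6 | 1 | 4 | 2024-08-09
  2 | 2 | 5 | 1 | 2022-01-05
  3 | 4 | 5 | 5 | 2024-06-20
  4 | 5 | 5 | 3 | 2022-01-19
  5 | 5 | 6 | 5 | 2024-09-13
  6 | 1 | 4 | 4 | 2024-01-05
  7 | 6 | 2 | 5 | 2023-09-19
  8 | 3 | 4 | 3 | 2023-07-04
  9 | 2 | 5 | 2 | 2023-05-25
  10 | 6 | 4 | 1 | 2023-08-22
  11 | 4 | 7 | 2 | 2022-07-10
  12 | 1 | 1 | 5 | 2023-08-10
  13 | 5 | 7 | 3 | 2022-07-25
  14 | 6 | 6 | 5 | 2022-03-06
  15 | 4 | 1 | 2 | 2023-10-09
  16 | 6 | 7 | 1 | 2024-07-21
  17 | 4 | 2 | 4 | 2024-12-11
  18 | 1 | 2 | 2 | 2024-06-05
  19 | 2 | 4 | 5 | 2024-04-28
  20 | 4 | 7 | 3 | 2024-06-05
SELECT c.id, p.name AS product, c.quantity FROM orders c JOIN products p ON c.product_id = p.id ORDER BY c.quantity DESC

Execution result:
id | product | quantity
3 | Phone | 5
5 | Tablet | 5
7 | Microphone | 5
12 | Headphones | 5
14 | Tablet | 5
19 | Keyboard | 5
1 | Headphones | 4
6 | Keyboard | 4
17 | Microphone | 4
4 | Phone | 3
8 | Keyboard | 3
13 | Mouse | 3
20 | Mouse | 3
9 | Phone | 2
11 | Mouse | 2
15 | Headphones | 2
18 | Microphone | 2
2 | Phone | 1
10 | Keyboard | 1
16 | Mouse | 1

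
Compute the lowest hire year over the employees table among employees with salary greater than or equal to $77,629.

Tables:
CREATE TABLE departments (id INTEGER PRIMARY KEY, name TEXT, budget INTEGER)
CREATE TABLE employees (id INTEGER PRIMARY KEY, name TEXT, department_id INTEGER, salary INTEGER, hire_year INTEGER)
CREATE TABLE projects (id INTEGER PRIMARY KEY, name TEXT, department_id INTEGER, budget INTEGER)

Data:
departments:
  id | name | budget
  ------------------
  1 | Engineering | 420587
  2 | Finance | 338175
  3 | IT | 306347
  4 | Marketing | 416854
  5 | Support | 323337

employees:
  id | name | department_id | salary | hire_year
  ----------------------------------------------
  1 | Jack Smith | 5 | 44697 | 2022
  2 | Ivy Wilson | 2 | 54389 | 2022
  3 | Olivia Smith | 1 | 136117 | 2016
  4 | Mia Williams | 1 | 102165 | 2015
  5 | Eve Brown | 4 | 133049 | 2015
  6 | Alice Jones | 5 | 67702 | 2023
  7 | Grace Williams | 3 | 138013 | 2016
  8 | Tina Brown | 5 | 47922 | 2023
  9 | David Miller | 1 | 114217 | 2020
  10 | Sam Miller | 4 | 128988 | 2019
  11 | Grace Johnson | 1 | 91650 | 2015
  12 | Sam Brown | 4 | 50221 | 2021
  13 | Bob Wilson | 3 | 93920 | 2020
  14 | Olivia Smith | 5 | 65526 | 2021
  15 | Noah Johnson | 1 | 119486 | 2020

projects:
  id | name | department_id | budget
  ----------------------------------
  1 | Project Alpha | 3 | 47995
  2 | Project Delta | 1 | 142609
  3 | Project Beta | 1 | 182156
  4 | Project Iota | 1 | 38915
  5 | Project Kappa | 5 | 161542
SELECT MIN(hire_year) FROM employees WHERE salary >= 77629

Execution result:
2015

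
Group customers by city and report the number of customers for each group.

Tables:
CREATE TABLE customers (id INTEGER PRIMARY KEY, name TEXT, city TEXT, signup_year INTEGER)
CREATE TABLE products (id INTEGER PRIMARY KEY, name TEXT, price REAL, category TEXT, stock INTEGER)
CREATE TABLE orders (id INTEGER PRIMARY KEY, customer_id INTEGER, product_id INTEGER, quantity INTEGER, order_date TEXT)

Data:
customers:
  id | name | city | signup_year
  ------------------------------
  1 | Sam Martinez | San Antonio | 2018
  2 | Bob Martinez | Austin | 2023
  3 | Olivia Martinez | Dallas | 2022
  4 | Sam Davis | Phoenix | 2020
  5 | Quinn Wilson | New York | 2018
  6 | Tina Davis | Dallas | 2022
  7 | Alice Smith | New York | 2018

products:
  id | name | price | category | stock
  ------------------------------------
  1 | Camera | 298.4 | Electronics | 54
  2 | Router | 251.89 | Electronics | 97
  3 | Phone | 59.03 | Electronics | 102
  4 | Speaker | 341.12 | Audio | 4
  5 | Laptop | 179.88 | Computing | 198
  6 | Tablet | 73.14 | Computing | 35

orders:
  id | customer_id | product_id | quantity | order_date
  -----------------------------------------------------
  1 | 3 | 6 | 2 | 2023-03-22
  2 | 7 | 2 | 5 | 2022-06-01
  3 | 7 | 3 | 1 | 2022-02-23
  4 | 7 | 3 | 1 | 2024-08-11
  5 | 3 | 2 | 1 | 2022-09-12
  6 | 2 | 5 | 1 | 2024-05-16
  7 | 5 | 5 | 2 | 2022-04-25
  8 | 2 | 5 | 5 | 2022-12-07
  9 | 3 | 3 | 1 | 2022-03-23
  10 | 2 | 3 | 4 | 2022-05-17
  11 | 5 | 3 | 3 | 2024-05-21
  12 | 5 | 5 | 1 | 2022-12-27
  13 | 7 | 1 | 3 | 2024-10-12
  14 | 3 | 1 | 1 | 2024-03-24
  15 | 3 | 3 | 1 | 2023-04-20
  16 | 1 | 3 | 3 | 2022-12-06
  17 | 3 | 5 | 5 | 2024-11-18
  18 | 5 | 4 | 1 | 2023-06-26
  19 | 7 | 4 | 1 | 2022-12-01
SELECT city, COUNT(*) AS n FROM customers GROUP BY city

Execution result:
city | n
Austin | 1
Dallas | 2
New York | 2
Phoenix | 1
San Antonio | 1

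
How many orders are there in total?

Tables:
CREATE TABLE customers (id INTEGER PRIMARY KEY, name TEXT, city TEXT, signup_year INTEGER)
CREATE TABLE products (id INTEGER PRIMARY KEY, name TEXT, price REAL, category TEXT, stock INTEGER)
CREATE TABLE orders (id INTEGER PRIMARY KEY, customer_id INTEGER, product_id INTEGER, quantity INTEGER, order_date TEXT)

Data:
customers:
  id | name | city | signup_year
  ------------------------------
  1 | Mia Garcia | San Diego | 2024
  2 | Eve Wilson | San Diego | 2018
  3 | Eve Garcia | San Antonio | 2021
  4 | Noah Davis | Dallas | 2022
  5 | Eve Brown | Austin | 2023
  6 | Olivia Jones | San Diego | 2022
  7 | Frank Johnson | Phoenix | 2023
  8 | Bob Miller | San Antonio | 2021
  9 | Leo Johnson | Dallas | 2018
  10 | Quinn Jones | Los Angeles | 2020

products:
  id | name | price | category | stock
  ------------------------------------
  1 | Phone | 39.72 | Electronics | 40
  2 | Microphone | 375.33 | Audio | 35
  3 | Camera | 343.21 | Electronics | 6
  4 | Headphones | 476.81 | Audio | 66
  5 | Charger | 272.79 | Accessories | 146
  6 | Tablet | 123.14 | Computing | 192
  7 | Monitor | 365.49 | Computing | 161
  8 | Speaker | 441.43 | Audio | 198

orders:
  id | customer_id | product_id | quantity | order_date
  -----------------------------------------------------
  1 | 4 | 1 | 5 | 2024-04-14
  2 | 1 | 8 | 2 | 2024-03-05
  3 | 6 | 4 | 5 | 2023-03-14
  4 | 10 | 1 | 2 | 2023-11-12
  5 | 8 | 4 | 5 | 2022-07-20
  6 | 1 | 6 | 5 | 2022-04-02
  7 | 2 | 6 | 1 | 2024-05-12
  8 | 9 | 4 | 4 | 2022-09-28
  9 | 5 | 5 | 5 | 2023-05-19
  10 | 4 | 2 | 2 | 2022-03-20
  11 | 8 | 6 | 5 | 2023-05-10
SELECT COUNT(*) FROM orders

Execution result:
11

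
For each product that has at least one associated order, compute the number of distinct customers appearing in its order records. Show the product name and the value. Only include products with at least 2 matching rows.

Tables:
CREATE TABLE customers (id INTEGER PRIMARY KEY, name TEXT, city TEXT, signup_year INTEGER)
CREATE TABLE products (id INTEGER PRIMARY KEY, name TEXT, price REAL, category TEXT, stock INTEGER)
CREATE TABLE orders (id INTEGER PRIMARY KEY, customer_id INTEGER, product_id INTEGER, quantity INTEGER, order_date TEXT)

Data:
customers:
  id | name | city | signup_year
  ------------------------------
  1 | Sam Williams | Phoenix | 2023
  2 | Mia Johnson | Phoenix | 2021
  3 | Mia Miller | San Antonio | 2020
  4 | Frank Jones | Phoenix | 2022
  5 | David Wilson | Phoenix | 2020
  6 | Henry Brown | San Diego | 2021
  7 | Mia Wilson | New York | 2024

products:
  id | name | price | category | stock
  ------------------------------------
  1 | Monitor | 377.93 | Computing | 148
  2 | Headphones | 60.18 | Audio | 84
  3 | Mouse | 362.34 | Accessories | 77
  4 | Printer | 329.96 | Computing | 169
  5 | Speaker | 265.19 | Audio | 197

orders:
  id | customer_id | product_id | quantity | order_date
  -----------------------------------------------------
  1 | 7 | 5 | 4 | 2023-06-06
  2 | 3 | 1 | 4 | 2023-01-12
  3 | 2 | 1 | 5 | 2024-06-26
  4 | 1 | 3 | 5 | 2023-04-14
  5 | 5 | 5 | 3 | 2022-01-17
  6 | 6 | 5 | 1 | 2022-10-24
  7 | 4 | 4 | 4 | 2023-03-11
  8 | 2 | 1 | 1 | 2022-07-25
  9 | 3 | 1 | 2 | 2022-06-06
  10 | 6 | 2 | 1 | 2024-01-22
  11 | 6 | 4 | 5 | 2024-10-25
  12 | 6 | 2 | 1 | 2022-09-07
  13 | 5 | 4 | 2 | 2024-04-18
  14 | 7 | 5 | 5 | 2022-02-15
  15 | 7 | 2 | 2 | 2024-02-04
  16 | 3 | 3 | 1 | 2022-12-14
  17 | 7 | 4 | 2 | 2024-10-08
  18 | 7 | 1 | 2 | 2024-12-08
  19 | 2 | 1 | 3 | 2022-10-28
SELECT p.name, COUNT(DISTINCT c.customer_id) AS distinct_customer_count FROM orders c JOIN products p ON c.product_id = p.id GROUP BY p.id, p.name HAVING COUNT(*) >= 2

Execution result:
name | distinct_customer_count
Monitor | 3
Headphones | 2
Mouse | 2
Printer | 4
Speaker | 3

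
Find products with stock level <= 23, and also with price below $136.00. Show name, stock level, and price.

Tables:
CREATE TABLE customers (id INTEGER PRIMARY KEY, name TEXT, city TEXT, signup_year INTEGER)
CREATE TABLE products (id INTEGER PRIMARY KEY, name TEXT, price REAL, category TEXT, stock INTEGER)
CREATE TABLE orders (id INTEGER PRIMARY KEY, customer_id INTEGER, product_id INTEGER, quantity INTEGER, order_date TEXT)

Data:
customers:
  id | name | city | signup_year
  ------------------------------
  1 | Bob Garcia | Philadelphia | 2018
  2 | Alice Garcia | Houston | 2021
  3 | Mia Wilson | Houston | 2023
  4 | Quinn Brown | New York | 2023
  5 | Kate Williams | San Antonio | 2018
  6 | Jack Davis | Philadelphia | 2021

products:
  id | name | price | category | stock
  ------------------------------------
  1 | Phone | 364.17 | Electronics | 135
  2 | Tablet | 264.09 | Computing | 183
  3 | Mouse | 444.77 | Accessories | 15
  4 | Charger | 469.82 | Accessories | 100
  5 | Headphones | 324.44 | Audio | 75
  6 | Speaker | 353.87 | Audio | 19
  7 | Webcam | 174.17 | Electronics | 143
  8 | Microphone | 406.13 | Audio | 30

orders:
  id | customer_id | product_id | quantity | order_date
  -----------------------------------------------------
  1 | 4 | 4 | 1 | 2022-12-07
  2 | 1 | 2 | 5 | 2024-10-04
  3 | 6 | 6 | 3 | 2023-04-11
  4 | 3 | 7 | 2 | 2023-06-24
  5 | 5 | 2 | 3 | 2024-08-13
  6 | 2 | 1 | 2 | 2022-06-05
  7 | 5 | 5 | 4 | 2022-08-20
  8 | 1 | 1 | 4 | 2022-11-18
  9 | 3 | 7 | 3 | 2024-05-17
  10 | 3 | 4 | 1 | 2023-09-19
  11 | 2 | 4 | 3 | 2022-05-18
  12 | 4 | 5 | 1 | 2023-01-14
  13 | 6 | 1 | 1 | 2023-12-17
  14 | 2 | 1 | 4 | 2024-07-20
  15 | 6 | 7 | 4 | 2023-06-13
SELECT name, stock, price FROM products WHERE stock <= 23 AND price < 136.0

Execution result:
(no rows)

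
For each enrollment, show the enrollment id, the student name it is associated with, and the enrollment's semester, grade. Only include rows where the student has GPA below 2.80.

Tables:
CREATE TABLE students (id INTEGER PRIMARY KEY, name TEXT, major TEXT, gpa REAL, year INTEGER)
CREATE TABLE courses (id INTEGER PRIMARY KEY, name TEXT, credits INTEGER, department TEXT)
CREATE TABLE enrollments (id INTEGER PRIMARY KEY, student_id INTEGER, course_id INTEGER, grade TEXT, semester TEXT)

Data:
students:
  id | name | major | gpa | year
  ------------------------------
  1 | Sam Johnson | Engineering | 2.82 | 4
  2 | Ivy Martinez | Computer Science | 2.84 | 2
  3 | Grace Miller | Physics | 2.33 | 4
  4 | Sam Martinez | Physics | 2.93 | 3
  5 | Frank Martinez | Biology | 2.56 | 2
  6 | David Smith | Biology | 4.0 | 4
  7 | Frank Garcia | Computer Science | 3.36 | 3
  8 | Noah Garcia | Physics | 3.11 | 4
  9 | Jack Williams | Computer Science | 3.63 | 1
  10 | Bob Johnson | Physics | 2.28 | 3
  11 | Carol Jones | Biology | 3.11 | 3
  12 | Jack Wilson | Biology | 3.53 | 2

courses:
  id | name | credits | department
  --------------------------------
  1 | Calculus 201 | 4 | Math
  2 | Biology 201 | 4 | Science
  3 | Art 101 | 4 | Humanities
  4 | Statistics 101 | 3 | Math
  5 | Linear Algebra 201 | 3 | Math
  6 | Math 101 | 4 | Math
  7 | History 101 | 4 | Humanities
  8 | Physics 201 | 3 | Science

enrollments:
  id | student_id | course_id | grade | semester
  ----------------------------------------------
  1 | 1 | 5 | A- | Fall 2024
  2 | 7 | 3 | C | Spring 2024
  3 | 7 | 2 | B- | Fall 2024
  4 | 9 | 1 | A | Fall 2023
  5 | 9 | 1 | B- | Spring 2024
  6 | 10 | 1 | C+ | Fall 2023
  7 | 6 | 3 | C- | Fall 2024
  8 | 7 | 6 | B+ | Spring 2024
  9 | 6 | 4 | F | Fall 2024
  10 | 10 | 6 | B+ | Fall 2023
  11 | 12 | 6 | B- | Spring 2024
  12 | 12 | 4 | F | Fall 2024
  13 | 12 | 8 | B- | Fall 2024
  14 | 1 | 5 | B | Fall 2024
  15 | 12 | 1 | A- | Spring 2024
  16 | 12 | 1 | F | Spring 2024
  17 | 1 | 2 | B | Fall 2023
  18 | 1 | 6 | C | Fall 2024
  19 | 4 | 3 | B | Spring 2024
SELECT c.id, p.name AS student, c.semester, c.grade FROM enrollments c JOIN students p ON c.student_id = p.id WHERE p.gpa < 2.8

Execution result:
id | student | semester | grade
6 | Bob Johnson | Fall 2023 | C+
10 | Bob Johnson | Fall 2023 | B+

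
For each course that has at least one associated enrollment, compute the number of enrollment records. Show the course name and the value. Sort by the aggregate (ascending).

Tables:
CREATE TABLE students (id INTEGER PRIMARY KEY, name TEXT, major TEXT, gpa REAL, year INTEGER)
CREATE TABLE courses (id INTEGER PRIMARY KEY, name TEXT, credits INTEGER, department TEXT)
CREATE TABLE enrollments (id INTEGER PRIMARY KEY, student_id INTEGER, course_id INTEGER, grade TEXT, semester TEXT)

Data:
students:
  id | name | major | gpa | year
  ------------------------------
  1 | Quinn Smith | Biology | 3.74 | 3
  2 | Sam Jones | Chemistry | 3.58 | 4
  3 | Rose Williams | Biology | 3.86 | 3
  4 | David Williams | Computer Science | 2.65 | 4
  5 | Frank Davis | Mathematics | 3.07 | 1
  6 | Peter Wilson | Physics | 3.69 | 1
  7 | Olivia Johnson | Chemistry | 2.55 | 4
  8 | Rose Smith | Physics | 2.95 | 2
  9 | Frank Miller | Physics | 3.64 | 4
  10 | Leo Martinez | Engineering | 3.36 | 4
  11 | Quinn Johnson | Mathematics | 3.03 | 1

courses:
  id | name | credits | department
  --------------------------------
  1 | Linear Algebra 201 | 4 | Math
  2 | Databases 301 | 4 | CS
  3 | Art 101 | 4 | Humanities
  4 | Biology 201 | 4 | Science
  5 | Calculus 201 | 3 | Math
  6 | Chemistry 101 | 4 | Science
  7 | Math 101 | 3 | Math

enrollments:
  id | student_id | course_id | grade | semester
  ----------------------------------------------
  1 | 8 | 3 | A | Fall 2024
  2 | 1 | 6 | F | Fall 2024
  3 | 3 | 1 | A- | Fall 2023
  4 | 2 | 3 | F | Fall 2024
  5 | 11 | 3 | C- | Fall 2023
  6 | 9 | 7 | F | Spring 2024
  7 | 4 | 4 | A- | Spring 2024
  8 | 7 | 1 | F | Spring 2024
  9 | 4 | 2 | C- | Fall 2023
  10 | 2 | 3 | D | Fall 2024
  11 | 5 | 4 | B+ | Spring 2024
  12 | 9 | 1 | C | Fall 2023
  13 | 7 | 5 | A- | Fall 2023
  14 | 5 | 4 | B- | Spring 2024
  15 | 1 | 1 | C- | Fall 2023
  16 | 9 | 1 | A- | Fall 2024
SELECT p.name, COUNT(*) AS n FROM enrollments c JOIN courses p ON c.course_id = p.id GROUP BY p.id, p.name ORDER BY n ASC

Execution result:
name | n
Databases 301 | 1
Calculus 201 | 1
Chemistry 101 | 1
Math 101 | 1
Biology 201 | 3
Art 101 | 4
Linear Algebra 201 | 5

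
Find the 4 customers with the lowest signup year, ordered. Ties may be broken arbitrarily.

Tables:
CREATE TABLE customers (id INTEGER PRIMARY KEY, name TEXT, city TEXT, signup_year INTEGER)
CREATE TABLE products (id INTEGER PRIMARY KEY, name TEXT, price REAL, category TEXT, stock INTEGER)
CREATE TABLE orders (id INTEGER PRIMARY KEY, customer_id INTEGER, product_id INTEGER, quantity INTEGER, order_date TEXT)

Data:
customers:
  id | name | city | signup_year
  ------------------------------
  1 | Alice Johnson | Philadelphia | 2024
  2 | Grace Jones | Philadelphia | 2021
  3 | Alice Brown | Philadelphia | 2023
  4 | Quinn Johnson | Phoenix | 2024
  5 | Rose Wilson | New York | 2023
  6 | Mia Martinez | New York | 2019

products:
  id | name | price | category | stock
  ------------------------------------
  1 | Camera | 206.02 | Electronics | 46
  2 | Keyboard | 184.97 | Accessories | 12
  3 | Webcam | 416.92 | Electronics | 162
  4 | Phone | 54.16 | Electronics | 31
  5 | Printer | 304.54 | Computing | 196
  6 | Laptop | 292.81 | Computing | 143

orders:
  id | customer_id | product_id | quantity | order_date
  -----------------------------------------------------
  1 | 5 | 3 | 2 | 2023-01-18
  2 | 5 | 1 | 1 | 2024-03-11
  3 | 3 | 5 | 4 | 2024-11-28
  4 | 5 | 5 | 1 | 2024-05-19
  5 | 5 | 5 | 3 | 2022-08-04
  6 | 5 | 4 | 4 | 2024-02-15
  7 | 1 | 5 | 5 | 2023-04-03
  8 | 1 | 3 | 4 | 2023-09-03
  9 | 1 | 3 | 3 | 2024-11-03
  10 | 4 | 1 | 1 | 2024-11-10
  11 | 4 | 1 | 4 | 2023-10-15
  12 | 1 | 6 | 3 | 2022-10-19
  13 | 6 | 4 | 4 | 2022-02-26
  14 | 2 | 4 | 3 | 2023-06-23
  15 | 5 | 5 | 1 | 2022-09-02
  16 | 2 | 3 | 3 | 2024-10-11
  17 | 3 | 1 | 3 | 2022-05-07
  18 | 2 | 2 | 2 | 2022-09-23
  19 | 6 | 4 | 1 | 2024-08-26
SELECT name, signup_year FROM customers ORDER BY signup_year ASC LIMIT 4

Execution result:
name | signup_year
Mia Martinez | 2019
Grace Jones | 2021
Alice Brown | 2023
Rose Wilson | 2023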